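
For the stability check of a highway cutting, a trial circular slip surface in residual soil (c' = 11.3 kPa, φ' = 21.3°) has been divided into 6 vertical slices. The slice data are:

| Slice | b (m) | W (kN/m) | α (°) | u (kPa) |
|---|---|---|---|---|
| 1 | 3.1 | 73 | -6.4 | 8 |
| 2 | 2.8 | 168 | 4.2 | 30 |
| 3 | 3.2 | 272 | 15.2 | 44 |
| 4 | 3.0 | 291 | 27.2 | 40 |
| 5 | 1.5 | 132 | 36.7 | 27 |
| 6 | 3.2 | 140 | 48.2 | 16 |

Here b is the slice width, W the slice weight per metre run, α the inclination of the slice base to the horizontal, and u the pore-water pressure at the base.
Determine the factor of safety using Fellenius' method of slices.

Ordinary method of slices: FS = Σ[c'·Δl_i + (W_i cosα_i − u_i·Δl_i)·tanφ'] / Σ W_i sinα_i, with Δl_i = b_i / cosα_i.
Slice 1: Δl = 3.1/cos(-6.4°) = 3.119 m; N'_1 = 73·cos(-6.4°) − 8·3.119 = 47.6; c'Δl = 35.25; W sinα = -8.1
Slice 2: Δl = 2.8/cos4.2° = 2.808 m; N'_2 = 168·cos4.2° − 30·2.808 = 83.3; c'Δl = 31.73; W sinα = 12.3
Slice 3: Δl = 3.2/cos15.2° = 3.316 m; N'_3 = 272·cos15.2° − 44·3.316 = 116.6; c'Δl = 37.47; W sinα = 71.3
Slice 4: Δl = 3.0/cos27.2° = 3.373 m; N'_4 = 291·cos27.2° − 40·3.373 = 123.9; c'Δl = 38.11; W sinα = 133.0
Slice 5: Δl = 1.5/cos36.7° = 1.871 m; N'_5 = 132·cos36.7° − 27·1.871 = 55.3; c'Δl = 21.14; W sinα = 78.9
Slice 6: Δl = 3.2/cos48.2° = 4.801 m; N'_6 = 140·cos48.2° − 16·4.801 = 16.5; c'Δl = 54.25; W sinα = 104.4
Σc'Δl = 218.0 kN/m; ΣN' = 443.2 kN/m; ΣW sinα = 391.8 kN/m
Resisting = 218.0 + 443.2·tan21.3° = 218.0 + 172.8 = 390.8 kN/m
FS = 390.8 / 391.8 = 0.997

FS = 1.00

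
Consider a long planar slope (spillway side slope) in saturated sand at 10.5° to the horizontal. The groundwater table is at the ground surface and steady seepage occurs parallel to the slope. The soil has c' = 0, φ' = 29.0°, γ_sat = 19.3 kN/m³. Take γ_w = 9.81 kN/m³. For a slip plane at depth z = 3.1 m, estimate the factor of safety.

FS = 1.47

With seepage parallel to the slope and the water table at the surface, the effective normal stress on the slip plane uses the buoyant unit weight γ' = γ_sat − γ_w while the driving shear stress uses γ_sat:
FS = [c' + γ' z cos²β tanφ'] / [γ_sat z sinβ cosβ]
(For c' = 0 this reduces to FS = (γ'/γ_sat)·tanφ'/tanβ.)
γ' = 19.3 − 9.81 = 9.49 kN/m³
Numerator = 0.0 + 9.49·3.1·cos²10.5°·tan29.0° = 0.0 + 9.49·3.1·0.9668·0.5543 = 15.766 kPa
Denominator = 19.3·3.1·sin10.5°·cos10.5° = 19.3·3.1·0.1822·0.9833 = 10.721 kPa
FS = 15.766 / 10.721 = 1.471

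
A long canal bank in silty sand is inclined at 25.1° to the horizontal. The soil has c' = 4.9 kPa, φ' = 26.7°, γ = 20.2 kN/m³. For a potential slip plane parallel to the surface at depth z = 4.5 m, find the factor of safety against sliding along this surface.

For an infinite slope with a slip plane parallel to the surface (no pore pressure): FS = [c' + γz cos²β tanφ'] / [γz sinβ cosβ].
γz = 20.2·4.5 = 90.90 kN/m²
Numerator = 4.9 + 90.90·cos²25.1°·tan26.7° = 4.9 + 90.90·0.8201·0.5029 = 42.391 kPa
Denominator = 90.90·sin25.1°·cos25.1° = 90.90·0.4242·0.9056 = 34.918 kPa
FS = 42.391 / 34.918 = 1.214

FS = 1.21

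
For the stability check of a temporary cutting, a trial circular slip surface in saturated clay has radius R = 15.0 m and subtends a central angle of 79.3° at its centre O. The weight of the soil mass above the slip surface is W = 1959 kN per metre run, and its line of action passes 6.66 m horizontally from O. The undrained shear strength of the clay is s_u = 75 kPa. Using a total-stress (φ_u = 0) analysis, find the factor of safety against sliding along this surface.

FS = 1.79

Taking moments about the centre O, the resisting moment is provided by the undrained shear strength acting along the arc:
Arc length L_a = R·θ = 15.0·(79.3°·π/180) = 15.0·1.3840 = 20.76 m
M_R = s_u·L_a·R = 75·20.76·15.0 = 23355.8 kN·m/m
M_D = W·d = 1959·6.66 = 13046.9 kN·m/m
FS = M_R / M_D = 23355.8 / 13046.9 = 1.790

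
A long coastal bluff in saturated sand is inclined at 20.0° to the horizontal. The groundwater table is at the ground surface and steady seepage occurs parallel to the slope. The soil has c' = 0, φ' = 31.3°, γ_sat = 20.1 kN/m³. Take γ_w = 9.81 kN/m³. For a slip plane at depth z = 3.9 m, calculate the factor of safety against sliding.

With seepage parallel to the slope and the water table at the surface, the effective normal stress on the slip plane uses the buoyant unit weight γ' = γ_sat − γ_w while the driving shear stress uses γ_sat:
FS = [c' + γ' z cos²β tanφ'] / [γ_sat z sinβ cosβ]
(For c' = 0 this reduces to FS = (γ'/γ_sat)·tanφ'/tanβ.)
γ' = 20.1 − 9.81 = 10.29 kN/m³
Numerator = 0.0 + 10.29·3.9·cos²20.0°·tan31.3° = 0.0 + 10.29·3.9·0.8830·0.6080 = 21.546 kPa
Denominator = 20.1·3.9·sin20.0°·cos20.0° = 20.1·3.9·0.3420·0.9397 = 25.194 kPa
FS = 21.546 / 25.194 = 0.855

FS = 0.86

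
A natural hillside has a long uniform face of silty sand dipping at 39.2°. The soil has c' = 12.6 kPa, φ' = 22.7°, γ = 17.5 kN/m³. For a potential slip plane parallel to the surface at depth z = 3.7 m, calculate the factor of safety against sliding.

For an infinite slope with a slip plane parallel to the surface (no pore pressure): FS = [c' + γz cos²β tanφ'] / [γz sinβ cosβ].
γz = 17.5·3.7 = 64.75 kN/m²
Numerator = 12.6 + 64.75·cos²39.2°·tan22.7° = 12.6 + 64.75·0.6005·0.4183 = 28.866 kPa
Denominator = 64.75·sin39.2°·cos39.2° = 64.75·0.6320·0.7749 = 31.714 kPa
FS = 28.866 / 31.714 = 0.910

FS = 0.91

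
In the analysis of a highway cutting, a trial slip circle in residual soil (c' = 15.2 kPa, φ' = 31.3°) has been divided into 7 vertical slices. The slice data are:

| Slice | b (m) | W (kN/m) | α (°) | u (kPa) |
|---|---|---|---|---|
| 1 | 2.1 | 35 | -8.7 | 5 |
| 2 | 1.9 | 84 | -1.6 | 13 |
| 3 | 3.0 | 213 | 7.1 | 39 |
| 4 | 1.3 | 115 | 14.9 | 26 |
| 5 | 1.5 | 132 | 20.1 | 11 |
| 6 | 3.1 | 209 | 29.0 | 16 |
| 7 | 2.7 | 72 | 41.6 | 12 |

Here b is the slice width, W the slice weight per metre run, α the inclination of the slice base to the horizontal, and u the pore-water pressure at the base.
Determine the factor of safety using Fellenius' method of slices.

Ordinary method of slices: FS = Σ[c'·Δl_i + (W_i cosα_i − u_i·Δl_i)·tanφ'] / Σ W_i sinα_i, with Δl_i = b_i / cosα_i.
Slice 1: Δl = 2.1/cos(-8.7°) = 2.124 m; N'_1 = 35·cos(-8.7°) − 5·2.124 = 24.0; c'Δl = 32.29; W sinα = -5.3
Slice 2: Δl = 1.9/cos(-1.6°) = 1.901 m; N'_2 = 84·cos(-1.6°) − 13·1.901 = 59.3; c'Δl = 28.89; W sinα = -2.3
Slice 3: Δl = 3.0/cos7.1° = 3.023 m; N'_3 = 213·cos7.1° − 39·3.023 = 93.5; c'Δl = 45.95; W sinα = 26.3
Slice 4: Δl = 1.3/cos14.9° = 1.345 m; N'_4 = 115·cos14.9° − 26·1.345 = 76.2; c'Δl = 20.45; W sinα = 29.6
Slice 5: Δl = 1.5/cos20.1° = 1.597 m; N'_5 = 132·cos20.1° − 11·1.597 = 106.4; c'Δl = 24.28; W sinα = 45.4
Slice 6: Δl = 3.1/cos29.0° = 3.544 m; N'_6 = 209·cos29.0° − 16·3.544 = 126.1; c'Δl = 53.87; W sinα = 101.3
Slice 7: Δl = 2.7/cos41.6° = 3.611 m; N'_7 = 72·cos41.6° − 12·3.611 = 10.5; c'Δl = 54.88; W sinα = 47.8
Σc'Δl = 260.6 kN/m; ΣN' = 495.8 kN/m; ΣW sinα = 242.7 kN/m
Resisting = 260.6 + 495.8·tan31.3° = 260.6 + 301.5 = 562.1 kN/m
FS = 562.1 / 242.7 = 2.316

FS = 2.32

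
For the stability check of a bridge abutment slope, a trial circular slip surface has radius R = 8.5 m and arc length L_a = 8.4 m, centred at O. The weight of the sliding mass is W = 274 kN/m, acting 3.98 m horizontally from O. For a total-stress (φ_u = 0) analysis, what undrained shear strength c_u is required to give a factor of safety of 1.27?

c_u = 19.4 kPa

FS = c_u·L_a·R / (W·d), so c_u = FS·W·d / (L_a·R).
c_u = 1.27·274·3.98 / (8.40·8.5) = 1385.0 / 71.40 = 19.40 kPa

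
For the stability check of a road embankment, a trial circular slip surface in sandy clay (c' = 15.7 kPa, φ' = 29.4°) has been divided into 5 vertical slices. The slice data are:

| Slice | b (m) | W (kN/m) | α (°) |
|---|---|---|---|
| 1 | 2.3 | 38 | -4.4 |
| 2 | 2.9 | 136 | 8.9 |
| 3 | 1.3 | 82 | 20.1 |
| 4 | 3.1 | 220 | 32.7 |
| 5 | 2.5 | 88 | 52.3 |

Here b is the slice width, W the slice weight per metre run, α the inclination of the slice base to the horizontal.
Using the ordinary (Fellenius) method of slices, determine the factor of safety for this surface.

FS = 2.13

Ordinary method of slices: FS = Σ[c'·Δl_i + (W_i cosα_i)·tanφ'] / Σ W_i sinα_i, with Δl_i = b_i / cosα_i.
Slice 1: Δl = 2.3/cos(-4.4°) = 2.307 m; N'_1 = 38·cos(-4.4°) = 37.9; c'Δl = 36.22; W sinα = -2.9
Slice 2: Δl = 2.9/cos8.9° = 2.935 m; N'_2 = 136·cos8.9° = 134.4; c'Δl = 46.08; W sinα = 21.0
Slice 3: Δl = 1.3/cos20.1° = 1.384 m; N'_3 = 82·cos20.1° = 77.0; c'Δl = 21.73; W sinα = 28.2
Slice 4: Δl = 3.1/cos32.7° = 3.684 m; N'_4 = 220·cos32.7° = 185.1; c'Δl = 57.84; W sinα = 118.9
Slice 5: Δl = 2.5/cos52.3° = 4.088 m; N'_5 = 88·cos52.3° = 53.8; c'Δl = 64.18; W sinα = 69.6
Σc'Δl = 226.1 kN/m; ΣN' = 488.2 kN/m; ΣW sinα = 234.8 kN/m
Resisting = 226.1 + 488.2·tan29.4° = 226.1 + 275.1 = 501.1 kN/m
FS = 501.1 / 234.8 = 2.134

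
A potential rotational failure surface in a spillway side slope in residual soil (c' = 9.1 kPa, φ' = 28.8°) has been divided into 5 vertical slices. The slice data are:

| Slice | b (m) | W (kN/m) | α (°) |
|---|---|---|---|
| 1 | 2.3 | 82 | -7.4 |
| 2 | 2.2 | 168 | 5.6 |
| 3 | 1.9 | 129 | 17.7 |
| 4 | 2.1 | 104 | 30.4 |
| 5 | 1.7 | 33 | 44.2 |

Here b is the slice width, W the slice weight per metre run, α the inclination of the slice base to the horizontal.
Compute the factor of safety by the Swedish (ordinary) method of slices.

Ordinary method of slices: FS = Σ[c'·Δl_i + (W_i cosα_i)·tanφ'] / Σ W_i sinα_i, with Δl_i = b_i / cosα_i.
Slice 1: Δl = 2.3/cos(-7.4°) = 2.319 m; N'_1 = 82·cos(-7.4°) = 81.3; c'Δl = 21.11; W sinα = -10.6
Slice 2: Δl = 2.2/cos5.6° = 2.211 m; N'_2 = 168·cos5.6° = 167.2; c'Δl = 20.12; W sinα = 16.4
Slice 3: Δl = 1.9/cos17.7° = 1.994 m; N'_3 = 129·cos17.7° = 122.9; c'Δl = 18.15; W sinα = 39.2
Slice 4: Δl = 2.1/cos30.4° = 2.435 m; N'_4 = 104·cos30.4° = 89.7; c'Δl = 22.16; W sinα = 52.6
Slice 5: Δl = 1.7/cos44.2° = 2.371 m; N'_5 = 33·cos44.2° = 23.7; c'Δl = 21.58; W sinα = 23.0
Σc'Δl = 103.1 kN/m; ΣN' = 484.8 kN/m; ΣW sinα = 120.7 kN/m
Resisting = 103.1 + 484.8·tan28.8° = 103.1 + 266.5 = 369.6 kN/m
FS = 369.6 / 120.7 = 3.063

FS = 3.06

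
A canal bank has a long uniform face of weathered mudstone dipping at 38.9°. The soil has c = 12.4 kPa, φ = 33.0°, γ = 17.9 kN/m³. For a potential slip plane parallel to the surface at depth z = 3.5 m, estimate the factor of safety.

For an infinite slope with a slip plane parallel to the surface (no pore pressure): FS = [c + γz cos²β tanφ] / [γz sinβ cosβ].
γz = 17.9·3.5 = 62.65 kN/m²
Numerator = 12.4 + 62.65·cos²38.9°·tan33.0° = 12.4 + 62.65·0.6057·0.6494 = 37.042 kPa
Denominator = 62.65·sin38.9°·cos38.9° = 62.65·0.6280·0.7782 = 30.618 kPa
FS = 37.042 / 30.618 = 1.210

FS = 1.21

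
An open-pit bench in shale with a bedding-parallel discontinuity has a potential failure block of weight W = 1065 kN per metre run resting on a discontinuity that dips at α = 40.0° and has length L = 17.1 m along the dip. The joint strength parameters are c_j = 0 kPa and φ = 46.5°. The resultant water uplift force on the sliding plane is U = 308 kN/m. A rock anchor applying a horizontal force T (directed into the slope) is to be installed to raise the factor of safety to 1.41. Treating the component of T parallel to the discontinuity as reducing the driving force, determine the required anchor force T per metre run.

Resolving forces along and normal to the sliding plane, with the horizontal anchor force T adding T·sinα to the effective normal force and T·cosα acting up the plane against the driving force:
FS = [c_jL + (W cosα − U + T sinα) tanφ] / [W sinα − T cosα]
Without the anchor: N' = 507.8 kN/m, driving T_d = 684.6 kN/m, resisting R = 0·17.1 + 507.8·tan46.5° = 535.1 kN/m, FS = 0.78.
Setting FS = 1.41 and solving for T:
1.41·(684.6 − T cos40.0°) = 535.1 + T sin40.0°·tan46.5°
T·(sin40.0°·tan46.5° + 1.41·cos40.0°) = 1.41·684.6 − 535.1
T·(0.6428·1.0538 + 1.41·0.7660) = 965.2 − 535.1 = 430.1
T·1.7575 = 430.1
T = 244.7 kN/m

T = 245 kN/m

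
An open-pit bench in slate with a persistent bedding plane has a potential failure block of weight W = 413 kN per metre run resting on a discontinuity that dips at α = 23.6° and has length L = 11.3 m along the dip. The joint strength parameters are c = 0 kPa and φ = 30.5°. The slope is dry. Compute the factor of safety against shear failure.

Resolving the block weight along and normal to the plane and applying the Mohr–Coulomb strength on the joint:
N' = W cosα = 413·cos23.6° = 378.5 kN/m
Driving force T = W sinα = 413·sin23.6° = 165.3 kN/m
Resisting force R = c·L + N'·tanφ = 0·11.3 + 378.5·tan30.5° = 0.0 + 222.9 = 222.9 kN/m
FS = R / T = 222.9 / 165.3 = 1.348

FS = 1.35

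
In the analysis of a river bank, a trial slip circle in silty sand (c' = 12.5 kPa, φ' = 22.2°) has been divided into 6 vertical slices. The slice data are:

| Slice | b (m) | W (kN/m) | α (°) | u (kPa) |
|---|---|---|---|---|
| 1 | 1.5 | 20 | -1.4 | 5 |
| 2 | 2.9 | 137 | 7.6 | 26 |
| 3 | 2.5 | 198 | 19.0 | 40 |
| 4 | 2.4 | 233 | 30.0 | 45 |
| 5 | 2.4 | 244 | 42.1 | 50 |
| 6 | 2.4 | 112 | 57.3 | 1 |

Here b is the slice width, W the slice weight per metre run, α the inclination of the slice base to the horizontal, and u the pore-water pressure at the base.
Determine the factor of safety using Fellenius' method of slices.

FS = 0.75

Ordinary method of slices: FS = Σ[c'·Δl_i + (W_i cosα_i − u_i·Δl_i)·tanφ'] / Σ W_i sinα_i, with Δl_i = b_i / cosα_i.
Slice 1: Δl = 1.5/cos(-1.4°) = 1.500 m; N'_1 = 20·cos(-1.4°) − 5·1.500 = 12.5; c'Δl = 18.76; W sinα = -0.5
Slice 2: Δl = 2.9/cos7.6° = 2.926 m; N'_2 = 137·cos7.6° − 26·2.926 = 59.7; c'Δl = 36.57; W sinα = 18.1
Slice 3: Δl = 2.5/cos19.0° = 2.644 m; N'_3 = 198·cos19.0° − 40·2.644 = 81.5; c'Δl = 33.05; W sinα = 64.5
Slice 4: Δl = 2.4/cos30.0° = 2.771 m; N'_4 = 233·cos30.0° − 45·2.771 = 77.1; c'Δl = 34.64; W sinα = 116.5
Slice 5: Δl = 2.4/cos42.1° = 3.235 m; N'_5 = 244·cos42.1° − 50·3.235 = 19.3; c'Δl = 40.43; W sinα = 163.6
Slice 6: Δl = 2.4/cos57.3° = 4.442 m; N'_6 = 112·cos57.3° − 1·4.442 = 56.1; c'Δl = 55.53; W sinα = 94.2
Σc'Δl = 219.0 kN/m; ΣN' = 306.1 kN/m; ΣW sinα = 456.4 kN/m
Resisting = 219.0 + 306.1·tan22.2° = 219.0 + 124.9 = 343.9 kN/m
FS = 343.9 / 456.4 = 0.753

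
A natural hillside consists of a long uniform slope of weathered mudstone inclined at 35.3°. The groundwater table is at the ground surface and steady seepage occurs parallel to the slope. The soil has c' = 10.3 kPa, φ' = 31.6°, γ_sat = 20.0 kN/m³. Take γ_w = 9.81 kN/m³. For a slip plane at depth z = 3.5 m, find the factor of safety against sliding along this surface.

With seepage parallel to the slope and the water table at the surface, the effective normal stress on the slip plane uses the buoyant unit weight γ' = γ_sat − γ_w while the driving shear stress uses γ_sat:
FS = [c' + γ' z cos²β tanφ'] / [γ_sat z sinβ cosβ]
γ' = 20.0 − 9.81 = 10.19 kN/m³
Numerator = 10.3 + 10.19·3.5·cos²35.3°·tan31.6° = 10.3 + 10.19·3.5·0.6661·0.6152 = 24.915 kPa
Denominator = 20.0·3.5·sin35.3°·cos35.3° = 20.0·3.5·0.5779·0.8161 = 33.013 kPa
FS = 24.915 / 33.013 = 0.755

FS = 0.75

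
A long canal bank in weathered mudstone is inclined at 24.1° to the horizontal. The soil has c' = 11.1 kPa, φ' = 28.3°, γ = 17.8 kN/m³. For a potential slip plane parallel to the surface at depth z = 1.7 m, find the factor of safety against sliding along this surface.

For an infinite slope with a slip plane parallel to the surface (no pore pressure): FS = [c' + γz cos²β tanφ'] / [γz sinβ cosβ].
γz = 17.8·1.7 = 30.26 kN/m²
Numerator = 11.1 + 30.26·cos²24.1°·tan28.3° = 11.1 + 30.26·0.8333·0.5384 = 24.677 kPa
Denominator = 30.26·sin24.1°·cos24.1° = 30.26·0.4083·0.9128 = 11.279 kPa
FS = 24.677 / 11.279 = 2.188

FS = 2.19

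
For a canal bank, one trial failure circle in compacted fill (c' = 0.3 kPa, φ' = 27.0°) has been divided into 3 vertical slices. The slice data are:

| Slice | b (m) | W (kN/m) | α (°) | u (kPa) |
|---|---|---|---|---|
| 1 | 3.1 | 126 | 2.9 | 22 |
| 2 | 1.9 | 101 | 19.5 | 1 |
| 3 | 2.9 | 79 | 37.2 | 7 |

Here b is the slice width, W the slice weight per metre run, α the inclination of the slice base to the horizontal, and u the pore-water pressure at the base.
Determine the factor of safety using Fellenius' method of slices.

Ordinary method of slices: FS = Σ[c'·Δl_i + (W_i cosα_i − u_i·Δl_i)·tanφ'] / Σ W_i sinα_i, with Δl_i = b_i / cosα_i.
Slice 1: Δl = 3.1/cos2.9° = 3.104 m; N'_1 = 126·cos2.9° − 22·3.104 = 57.6; c'Δl = 0.93; W sinα = 6.4
Slice 2: Δl = 1.9/cos19.5° = 2.016 m; N'_2 = 101·cos19.5° − 1·2.016 = 93.2; c'Δl = 0.60; W sinα = 33.7
Slice 3: Δl = 2.9/cos37.2° = 3.641 m; N'_3 = 79·cos37.2° − 7·3.641 = 37.4; c'Δl = 1.09; W sinα = 47.8
Σc'Δl = 2.6 kN/m; ΣN' = 188.2 kN/m; ΣW sinα = 87.9 kN/m
Resisting = 2.6 + 188.2·tan27.0° = 2.6 + 95.9 = 98.5 kN/m
FS = 98.5 / 87.9 = 1.121

FS = 1.12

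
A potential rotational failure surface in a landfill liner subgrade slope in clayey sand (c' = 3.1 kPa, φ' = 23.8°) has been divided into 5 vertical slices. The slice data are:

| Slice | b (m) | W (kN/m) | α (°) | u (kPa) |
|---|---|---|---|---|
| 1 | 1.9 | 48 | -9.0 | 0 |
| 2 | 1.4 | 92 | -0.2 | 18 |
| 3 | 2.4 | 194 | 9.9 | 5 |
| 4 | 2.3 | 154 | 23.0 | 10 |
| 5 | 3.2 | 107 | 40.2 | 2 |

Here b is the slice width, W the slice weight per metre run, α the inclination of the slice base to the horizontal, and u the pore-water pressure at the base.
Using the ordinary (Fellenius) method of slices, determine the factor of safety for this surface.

Ordinary method of slices: FS = Σ[c'·Δl_i + (W_i cosα_i − u_i·Δl_i)·tanφ'] / Σ W_i sinα_i, with Δl_i = b_i / cosα_i.
Slice 1: Δl = 1.9/cos(-9.0°) = 1.924 m; N'_1 = 48·cos(-9.0°) − 0·1.924 = 47.4; c'Δl = 5.96; W sinα = -7.5
Slice 2: Δl = 1.4/cos(-0.2°) = 1.400 m; N'_2 = 92·cos(-0.2°) − 18·1.400 = 66.8; c'Δl = 4.34; W sinα = -0.3
Slice 3: Δl = 2.4/cos9.9° = 2.436 m; N'_3 = 194·cos9.9° − 5·2.436 = 178.9; c'Δl = 7.55; W sinα = 33.4
Slice 4: Δl = 2.3/cos23.0° = 2.499 m; N'_4 = 154·cos23.0° − 10·2.499 = 116.8; c'Δl = 7.75; W sinα = 60.2
Slice 5: Δl = 3.2/cos40.2° = 4.190 m; N'_5 = 107·cos40.2° − 2·4.190 = 73.3; c'Δl = 12.99; W sinα = 69.1
Σc'Δl = 38.6 kN/m; ΣN' = 483.3 kN/m; ΣW sinα = 154.8 kN/m
Resisting = 38.6 + 483.3·tan23.8° = 38.6 + 213.1 = 251.7 kN/m
FS = 251.7 / 154.8 = 1.627

FS = 1.63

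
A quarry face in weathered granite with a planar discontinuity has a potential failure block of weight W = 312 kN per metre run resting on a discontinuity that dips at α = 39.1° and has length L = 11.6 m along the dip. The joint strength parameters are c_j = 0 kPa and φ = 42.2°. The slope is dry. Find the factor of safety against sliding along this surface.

Resolving the block weight along and normal to the plane and applying the Mohr–Coulomb strength on the joint:
N' = W cosα = 312·cos39.1° = 242.1 kN/m
Driving force T = W sinα = 312·sin39.1° = 196.8 kN/m
Resisting force R = c_j·L + N'·tanφ = 0·11.6 + 242.1·tan42.2° = 0.0 + 219.5 = 219.5 kN/m
FS = R / T = 219.5 / 196.8 = 1.116

FS = 1.12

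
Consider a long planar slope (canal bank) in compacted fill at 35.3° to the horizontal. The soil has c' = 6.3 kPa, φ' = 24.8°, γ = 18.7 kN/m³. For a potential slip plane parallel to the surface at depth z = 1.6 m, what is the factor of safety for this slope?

FS = 1.10

For an infinite slope with a slip plane parallel to the surface (no pore pressure): FS = [c' + γz cos²β tanφ'] / [γz sinβ cosβ].
γz = 18.7·1.6 = 29.92 kN/m²
Numerator = 6.3 + 29.92·cos²35.3°·tan24.8° = 6.3 + 29.92·0.6661·0.4621 = 15.509 kPa
Denominator = 29.92·sin35.3°·cos35.3° = 29.92·0.5779·0.8161 = 14.111 kPa
FS = 15.509 / 14.111 = 1.099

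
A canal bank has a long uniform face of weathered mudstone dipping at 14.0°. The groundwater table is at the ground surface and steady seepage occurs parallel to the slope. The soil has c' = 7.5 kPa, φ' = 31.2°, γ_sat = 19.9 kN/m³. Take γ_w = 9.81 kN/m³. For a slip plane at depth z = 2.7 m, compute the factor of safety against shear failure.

FS = 1.83

With seepage parallel to the slope and the water table at the surface, the effective normal stress on the slip plane uses the buoyant unit weight γ' = γ_sat − γ_w while the driving shear stress uses γ_sat:
FS = [c' + γ' z cos²β tanφ'] / [γ_sat z sinβ cosβ]
γ' = 19.9 − 9.81 = 10.09 kN/m³
Numerator = 7.5 + 10.09·2.7·cos²14.0°·tan31.2° = 7.5 + 10.09·2.7·0.9415·0.6056 = 23.033 kPa
Denominator = 19.9·2.7·sin14.0°·cos14.0° = 19.9·2.7·0.2419·0.9703 = 12.612 kPa
FS = 23.033 / 12.612 = 1.826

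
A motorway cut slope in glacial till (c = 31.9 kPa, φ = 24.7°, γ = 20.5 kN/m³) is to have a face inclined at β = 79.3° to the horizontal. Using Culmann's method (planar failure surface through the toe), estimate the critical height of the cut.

H_c = 13.21 m

Culmann's analysis gives the critical failure plane at α_cr = (β + φ)/2 = (79.3 + 24.7)/2 = 52.0°, and the critical height
H_c = (4c/γ) · sinβ cosφ / [1 − cos(β − φ)]
    = (4·31.9/20.5) · sin79.3°·cos24.7° / [1 − cos(54.6°)]
    = 6.224 · 0.9826·0.9085 / [1 − 0.5793]
    = 6.224 · 0.8927 / 0.4207
    = 13.21 m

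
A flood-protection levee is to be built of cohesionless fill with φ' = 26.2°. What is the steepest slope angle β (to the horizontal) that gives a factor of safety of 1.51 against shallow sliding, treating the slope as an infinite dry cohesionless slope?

β = 18.0°

For an infinite dry cohesionless slope FS = tanφ'/tanβ, so tanβ = tanφ' / FS.
tanβ = tan26.2° / 1.51 = 0.4921 / 1.51 = 0.3259
β = arctan(0.3259) = 18.05°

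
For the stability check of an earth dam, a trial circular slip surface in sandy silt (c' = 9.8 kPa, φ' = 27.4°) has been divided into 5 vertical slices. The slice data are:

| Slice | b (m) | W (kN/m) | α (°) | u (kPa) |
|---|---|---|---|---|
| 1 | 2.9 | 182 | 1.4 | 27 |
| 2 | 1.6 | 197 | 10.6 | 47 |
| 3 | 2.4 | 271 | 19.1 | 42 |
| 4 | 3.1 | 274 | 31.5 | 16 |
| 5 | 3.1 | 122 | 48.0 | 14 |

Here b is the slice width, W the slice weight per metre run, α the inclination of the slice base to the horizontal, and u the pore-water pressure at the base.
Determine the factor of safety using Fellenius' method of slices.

Ordinary method of slices: FS = Σ[c'·Δl_i + (W_i cosα_i − u_i·Δl_i)·tanφ'] / Σ W_i sinα_i, with Δl_i = b_i / cosα_i.
Slice 1: Δl = 2.9/cos1.4° = 2.901 m; N'_1 = 182·cos1.4° − 27·2.901 = 103.6; c'Δl = 28.43; W sinα = 4.4
Slice 2: Δl = 1.6/cos10.6° = 1.628 m; N'_2 = 197·cos10.6° − 47·1.628 = 117.1; c'Δl = 15.95; W sinα = 36.2
Slice 3: Δl = 2.4/cos19.1° = 2.540 m; N'_3 = 271·cos19.1° − 42·2.540 = 149.4; c'Δl = 24.89; W sinα = 88.7
Slice 4: Δl = 3.1/cos31.5° = 3.636 m; N'_4 = 274·cos31.5° − 16·3.636 = 175.5; c'Δl = 35.63; W sinα = 143.2
Slice 5: Δl = 3.1/cos48.0° = 4.633 m; N'_5 = 122·cos48.0° − 14·4.633 = 16.8; c'Δl = 45.40; W sinα = 90.7
Σc'Δl = 150.3 kN/m; ΣN' = 562.4 kN/m; ΣW sinα = 363.2 kN/m
Resisting = 150.3 + 562.4·tan27.4° = 150.3 + 291.5 = 441.8 kN/m
FS = 441.8 / 363.2 = 1.216

FS = 1.22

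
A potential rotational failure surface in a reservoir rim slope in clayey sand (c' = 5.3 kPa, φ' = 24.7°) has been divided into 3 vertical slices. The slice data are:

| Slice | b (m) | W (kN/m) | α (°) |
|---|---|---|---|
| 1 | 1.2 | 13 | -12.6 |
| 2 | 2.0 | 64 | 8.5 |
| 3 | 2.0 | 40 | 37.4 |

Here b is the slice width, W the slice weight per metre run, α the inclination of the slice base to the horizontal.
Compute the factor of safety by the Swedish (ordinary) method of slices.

Ordinary method of slices: FS = Σ[c'·Δl_i + (W_i cosα_i)·tanφ'] / Σ W_i sinα_i, with Δl_i = b_i / cosα_i.
Slice 1: Δl = 1.2/cos(-12.6°) = 1.230 m; N'_1 = 13·cos(-12.6°) = 12.7; c'Δl = 6.52; W sinα = -2.8
Slice 2: Δl = 2.0/cos8.5° = 2.022 m; N'_2 = 64·cos8.5° = 63.3; c'Δl = 10.72; W sinα = 9.5
Slice 3: Δl = 2.0/cos37.4° = 2.518 m; N'_3 = 40·cos37.4° = 31.8; c'Δl = 13.34; W sinα = 24.3
Σc'Δl = 30.6 kN/m; ΣN' = 107.8 kN/m; ΣW sinα = 30.9 kN/m
Resisting = 30.6 + 107.8·tan24.7° = 30.6 + 49.6 = 80.1 kN/m
FS = 80.1 / 30.9 = 2.592

FS = 2.59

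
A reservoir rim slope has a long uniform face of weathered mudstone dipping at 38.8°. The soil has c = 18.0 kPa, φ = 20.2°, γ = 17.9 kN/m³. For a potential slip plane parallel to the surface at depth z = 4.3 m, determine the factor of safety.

FS = 0.94

For an infinite slope with a slip plane parallel to the surface (no pore pressure): FS = [c + γz cos²β tanφ] / [γz sinβ cosβ].
γz = 17.9·4.3 = 76.97 kN/m²
Numerator = 18.0 + 76.97·cos²38.8°·tan20.2° = 18.0 + 76.97·0.6074·0.3679 = 35.200 kPa
Denominator = 76.97·sin38.8°·cos38.8° = 76.97·0.6266·0.7793 = 37.587 kPa
FS = 35.200 / 37.587 = 0.936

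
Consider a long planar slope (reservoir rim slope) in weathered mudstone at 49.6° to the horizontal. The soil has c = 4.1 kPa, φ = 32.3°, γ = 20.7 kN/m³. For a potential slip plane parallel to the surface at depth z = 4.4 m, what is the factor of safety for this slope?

FS = 0.63

For an infinite slope with a slip plane parallel to the surface (no pore pressure): FS = [c + γz cos²β tanφ] / [γz sinβ cosβ].
γz = 20.7·4.4 = 91.08 kN/m²
Numerator = 4.1 + 91.08·cos²49.6°·tan32.3° = 4.1 + 91.08·0.4201·0.6322 = 28.286 kPa
Denominator = 91.08·sin49.6°·cos49.6° = 91.08·0.7615·0.6481 = 44.954 kPa
FS = 28.286 / 44.954 = 0.629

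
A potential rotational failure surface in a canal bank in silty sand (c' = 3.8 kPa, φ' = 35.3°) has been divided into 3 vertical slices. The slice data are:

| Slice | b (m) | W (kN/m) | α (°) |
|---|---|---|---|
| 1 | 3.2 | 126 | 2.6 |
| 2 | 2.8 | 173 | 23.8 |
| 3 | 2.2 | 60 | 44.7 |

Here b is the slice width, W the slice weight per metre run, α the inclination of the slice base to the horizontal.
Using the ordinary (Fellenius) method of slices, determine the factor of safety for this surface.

Ordinary method of slices: FS = Σ[c'·Δl_i + (W_i cosα_i)·tanφ'] / Σ W_i sinα_i, with Δl_i = b_i / cosα_i.
Slice 1: Δl = 3.2/cos2.6° = 3.203 m; N'_1 = 126·cos2.6° = 125.9; c'Δl = 12.17; W sinα = 5.7
Slice 2: Δl = 2.8/cos23.8° = 3.060 m; N'_2 = 173·cos23.8° = 158.3; c'Δl = 11.63; W sinα = 69.8
Slice 3: Δl = 2.2/cos44.7° = 3.095 m; N'_3 = 60·cos44.7° = 42.6; c'Δl = 11.76; W sinα = 42.2
Σc'Δl = 35.6 kN/m; ΣN' = 326.8 kN/m; ΣW sinα = 117.7 kN/m
Resisting = 35.6 + 326.8·tan35.3° = 35.6 + 231.4 = 267.0 kN/m
FS = 267.0 / 117.7 = 2.267

FS = 2.27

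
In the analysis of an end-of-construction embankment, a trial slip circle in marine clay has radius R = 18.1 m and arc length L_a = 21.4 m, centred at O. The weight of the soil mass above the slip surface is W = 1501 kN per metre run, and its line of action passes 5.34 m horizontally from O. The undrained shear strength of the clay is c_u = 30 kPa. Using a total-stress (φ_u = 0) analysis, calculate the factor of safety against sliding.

FS = 1.45

Taking moments about the centre O, the resisting moment is provided by the undrained shear strength acting along the arc:
M_R = c_u·L_a·R = 30·21.40·18.1 = 11620.2 kN·m/m
M_D = W·d = 1501·5.34 = 8015.3 kN·m/m
FS = M_R / M_D = 11620.2 / 8015.3 = 1.450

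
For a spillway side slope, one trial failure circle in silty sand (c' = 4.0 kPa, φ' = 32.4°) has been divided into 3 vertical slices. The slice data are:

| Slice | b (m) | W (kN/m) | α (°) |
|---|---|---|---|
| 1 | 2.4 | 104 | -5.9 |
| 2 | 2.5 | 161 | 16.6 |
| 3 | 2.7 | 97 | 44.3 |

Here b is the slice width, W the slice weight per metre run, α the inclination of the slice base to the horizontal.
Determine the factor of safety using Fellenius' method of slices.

Ordinary method of slices: FS = Σ[c'·Δl_i + (W_i cosα_i)·tanφ'] / Σ W_i sinα_i, with Δl_i = b_i / cosα_i.
Slice 1: Δl = 2.4/cos(-5.9°) = 2.413 m; N'_1 = 104·cos(-5.9°) = 103.4; c'Δl = 9.65; W sinα = -10.7
Slice 2: Δl = 2.5/cos16.6° = 2.609 m; N'_2 = 161·cos16.6° = 154.3; c'Δl = 10.43; W sinα = 46.0
Slice 3: Δl = 2.7/cos44.3° = 3.773 m; N'_3 = 97·cos44.3° = 69.4; c'Δl = 15.09; W sinα = 67.7
Σc'Δl = 35.2 kN/m; ΣN' = 327.2 kN/m; ΣW sinα = 103.1 kN/m
Resisting = 35.2 + 327.2·tan32.4° = 35.2 + 207.6 = 242.8 kN/m
FS = 242.8 / 103.1 = 2.356

FS = 2.36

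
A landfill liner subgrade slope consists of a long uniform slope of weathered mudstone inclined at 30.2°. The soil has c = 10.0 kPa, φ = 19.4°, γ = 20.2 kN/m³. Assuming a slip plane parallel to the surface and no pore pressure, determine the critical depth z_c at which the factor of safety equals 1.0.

z_c = 2.88 m

Setting FS = 1.00 in FS = [c + γz cos²β tanφ] / [γz sinβ cosβ] and solving for z:
z = c / [γ cosβ (FS·sinβ − cosβ·tanφ)]
  = 10.0 / [20.2·cos30.2°·(1.00·sin30.2° − cos30.2°·tan19.4°)]
  = 10.0 / [20.2·0.8643·(1.00·0.5030 − 0.8643·0.3522)]
  = 10.0 / 3.4683 = 2.883 m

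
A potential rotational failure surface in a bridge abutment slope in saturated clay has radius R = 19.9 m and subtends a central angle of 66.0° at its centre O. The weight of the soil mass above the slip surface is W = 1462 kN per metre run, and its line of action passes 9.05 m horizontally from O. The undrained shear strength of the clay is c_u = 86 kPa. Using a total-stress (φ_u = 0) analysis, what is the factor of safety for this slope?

FS = 2.97

Taking moments about the centre O, the resisting moment is provided by the undrained shear strength acting along the arc:
Arc length L_a = R·θ = 19.9·(66.0°·π/180) = 19.9·1.1519 = 22.92 m
M_R = c_u·L_a·R = 86·22.92·19.9 = 39230.7 kN·m/m
M_D = W·d = 1462·9.05 = 13231.1 kN·m/m
FS = M_R / M_D = 39230.7 / 13231.1 = 2.965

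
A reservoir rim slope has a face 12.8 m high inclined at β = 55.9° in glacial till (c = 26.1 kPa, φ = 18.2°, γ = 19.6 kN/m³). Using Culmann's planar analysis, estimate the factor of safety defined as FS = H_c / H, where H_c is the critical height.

H_c = (4c/γ) · sinβ cosφ / [1 − cos(β − φ)]
    = (4·26.1/19.6) · sin55.9°·cos18.2° / [1 − cos37.7°]
    = 5.327 · 0.7866 / 0.2088 = 20.07 m
FS = H_c / H = 20.07 / 12.8 = 1.568

FS = 1.57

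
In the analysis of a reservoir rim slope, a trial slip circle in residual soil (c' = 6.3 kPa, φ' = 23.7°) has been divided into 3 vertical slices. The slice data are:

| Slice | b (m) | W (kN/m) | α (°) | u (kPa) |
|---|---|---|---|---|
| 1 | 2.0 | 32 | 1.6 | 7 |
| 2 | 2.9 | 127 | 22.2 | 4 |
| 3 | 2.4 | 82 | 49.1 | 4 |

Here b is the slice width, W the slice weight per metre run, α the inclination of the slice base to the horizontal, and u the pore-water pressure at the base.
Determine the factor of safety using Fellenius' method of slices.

Ordinary method of slices: FS = Σ[c'·Δl_i + (W_i cosα_i − u_i·Δl_i)·tanφ'] / Σ W_i sinα_i, with Δl_i = b_i / cosα_i.
Slice 1: Δl = 2.0/cos1.6° = 2.001 m; N'_1 = 32·cos1.6° − 7·2.001 = 18.0; c'Δl = 12.60; W sinα = 0.9
Slice 2: Δl = 2.9/cos22.2° = 3.132 m; N'_2 = 127·cos22.2° − 4·3.132 = 105.1; c'Δl = 19.73; W sinα = 48.0
Slice 3: Δl = 2.4/cos49.1° = 3.666 m; N'_3 = 82·cos49.1° − 4·3.666 = 39.0; c'Δl = 23.09; W sinα = 62.0
Σc'Δl = 55.4 kN/m; ΣN' = 162.1 kN/m; ΣW sinα = 110.9 kN/m
Resisting = 55.4 + 162.1·tan23.7° = 55.4 + 71.1 = 126.6 kN/m
FS = 126.6 / 110.9 = 1.142

FS = 1.14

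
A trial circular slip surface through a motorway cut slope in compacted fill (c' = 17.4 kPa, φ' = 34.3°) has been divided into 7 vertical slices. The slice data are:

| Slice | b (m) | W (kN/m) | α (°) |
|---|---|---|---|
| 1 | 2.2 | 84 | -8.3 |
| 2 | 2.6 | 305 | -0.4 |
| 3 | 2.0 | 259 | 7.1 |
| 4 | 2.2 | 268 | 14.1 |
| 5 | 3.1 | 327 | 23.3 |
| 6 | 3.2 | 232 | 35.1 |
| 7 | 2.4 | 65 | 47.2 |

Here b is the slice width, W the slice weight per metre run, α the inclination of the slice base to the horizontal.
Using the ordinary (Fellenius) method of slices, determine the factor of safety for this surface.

FS = 3.38

Ordinary method of slices: FS = Σ[c'·Δl_i + (W_i cosα_i)·tanφ'] / Σ W_i sinα_i, with Δl_i = b_i / cosα_i.
Slice 1: Δl = 2.2/cos(-8.3°) = 2.223 m; N'_1 = 84·cos(-8.3°) = 83.1; c'Δl = 38.69; W sinα = -12.1
Slice 2: Δl = 2.6/cos(-0.4°) = 2.600 m; N'_2 = 305·cos(-0.4°) = 305.0; c'Δl = 45.24; W sinα = -2.1
Slice 3: Δl = 2.0/cos7.1° = 2.015 m; N'_3 = 259·cos7.1° = 257.0; c'Δl = 35.07; W sinα = 32.0
Slice 4: Δl = 2.2/cos14.1° = 2.268 m; N'_4 = 268·cos14.1° = 259.9; c'Δl = 39.47; W sinα = 65.3
Slice 5: Δl = 3.1/cos23.3° = 3.375 m; N'_5 = 327·cos23.3° = 300.3; c'Δl = 58.73; W sinα = 129.3
Slice 6: Δl = 3.2/cos35.1° = 3.911 m; N'_6 = 232·cos35.1° = 189.8; c'Δl = 68.06; W sinα = 133.4
Slice 7: Δl = 2.4/cos47.2° = 3.532 m; N'_7 = 65·cos47.2° = 44.2; c'Δl = 61.46; W sinα = 47.7
Σc'Δl = 346.7 kN/m; ΣN' = 1439.4 kN/m; ΣW sinα = 393.5 kN/m
Resisting = 346.7 + 1439.4·tan34.3° = 346.7 + 981.9 = 1328.6 kN/m
FS = 1328.6 / 393.5 = 3.376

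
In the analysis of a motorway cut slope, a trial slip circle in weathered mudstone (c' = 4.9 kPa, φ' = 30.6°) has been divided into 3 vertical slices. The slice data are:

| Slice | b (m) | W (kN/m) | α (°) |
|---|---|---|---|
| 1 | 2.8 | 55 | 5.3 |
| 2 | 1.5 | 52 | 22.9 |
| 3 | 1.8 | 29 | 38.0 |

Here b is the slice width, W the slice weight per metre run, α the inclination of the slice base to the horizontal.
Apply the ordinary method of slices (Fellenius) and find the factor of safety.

Ordinary method of slices: FS = Σ[c'·Δl_i + (W_i cosα_i)·tanφ'] / Σ W_i sinα_i, with Δl_i = b_i / cosα_i.
Slice 1: Δl = 2.8/cos5.3° = 2.812 m; N'_1 = 55·cos5.3° = 54.8; c'Δl = 13.78; W sinα = 5.1
Slice 2: Δl = 1.5/cos22.9° = 1.628 m; N'_2 = 52·cos22.9° = 47.9; c'Δl = 7.98; W sinα = 20.2
Slice 3: Δl = 1.8/cos38.0° = 2.284 m; N'_3 = 29·cos38.0° = 22.9; c'Δl = 11.19; W sinα = 17.9
Σc'Δl = 33.0 kN/m; ΣN' = 125.5 kN/m; ΣW sinα = 43.2 kN/m
Resisting = 33.0 + 125.5·tan30.6° = 33.0 + 74.2 = 107.2 kN/m
FS = 107.2 / 43.2 = 2.483

FS = 2.48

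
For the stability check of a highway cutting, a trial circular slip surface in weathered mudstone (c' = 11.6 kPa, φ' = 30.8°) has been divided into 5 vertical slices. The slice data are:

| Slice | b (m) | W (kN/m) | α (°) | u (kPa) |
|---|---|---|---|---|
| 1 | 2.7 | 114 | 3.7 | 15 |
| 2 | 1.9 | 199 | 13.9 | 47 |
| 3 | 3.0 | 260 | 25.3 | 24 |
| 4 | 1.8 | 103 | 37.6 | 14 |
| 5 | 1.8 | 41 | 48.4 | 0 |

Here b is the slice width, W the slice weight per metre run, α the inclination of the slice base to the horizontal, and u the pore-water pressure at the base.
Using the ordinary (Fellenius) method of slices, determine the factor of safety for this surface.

FS = 1.51

Ordinary method of slices: FS = Σ[c'·Δl_i + (W_i cosα_i − u_i·Δl_i)·tanφ'] / Σ W_i sinα_i, with Δl_i = b_i / cosα_i.
Slice 1: Δl = 2.7/cos3.7° = 2.706 m; N'_1 = 114·cos3.7° − 15·2.706 = 73.2; c'Δl = 31.39; W sinα = 7.4
Slice 2: Δl = 1.9/cos13.9° = 1.957 m; N'_2 = 199·cos13.9° − 47·1.957 = 101.2; c'Δl = 22.70; W sinα = 47.8
Slice 3: Δl = 3.0/cos25.3° = 3.318 m; N'_3 = 260·cos25.3° − 24·3.318 = 155.4; c'Δl = 38.49; W sinα = 111.1
Slice 4: Δl = 1.8/cos37.6° = 2.272 m; N'_4 = 103·cos37.6° − 14·2.272 = 49.8; c'Δl = 26.35; W sinα = 62.8
Slice 5: Δl = 1.8/cos48.4° = 2.711 m; N'_5 = 41·cos48.4° − 0·2.711 = 27.2; c'Δl = 31.45; W sinα = 30.7
Σc'Δl = 150.4 kN/m; ΣN' = 406.8 kN/m; ΣW sinα = 259.8 kN/m
Resisting = 150.4 + 406.8·tan30.8° = 150.4 + 242.5 = 392.9 kN/m
FS = 392.9 / 259.8 = 1.512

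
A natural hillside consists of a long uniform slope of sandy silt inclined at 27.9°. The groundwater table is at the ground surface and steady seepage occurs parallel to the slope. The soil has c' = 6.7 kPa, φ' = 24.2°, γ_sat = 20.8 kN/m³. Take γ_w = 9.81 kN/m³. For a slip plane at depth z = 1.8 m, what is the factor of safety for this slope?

With seepage parallel to the slope and the water table at the surface, the effective normal stress on the slip plane uses the buoyant unit weight γ' = γ_sat − γ_w while the driving shear stress uses γ_sat:
FS = [c' + γ' z cos²β tanφ'] / [γ_sat z sinβ cosβ]
γ' = 20.8 − 9.81 = 10.99 kN/m³
Numerator = 6.7 + 10.99·1.8·cos²27.9°·tan24.2° = 6.7 + 10.99·1.8·0.7810·0.4494 = 13.644 kPa
Denominator = 20.8·1.8·sin27.9°·cos27.9° = 20.8·1.8·0.4679·0.8838 = 15.483 kPa
FS = 13.644 / 15.483 = 0.881

FS = 0.88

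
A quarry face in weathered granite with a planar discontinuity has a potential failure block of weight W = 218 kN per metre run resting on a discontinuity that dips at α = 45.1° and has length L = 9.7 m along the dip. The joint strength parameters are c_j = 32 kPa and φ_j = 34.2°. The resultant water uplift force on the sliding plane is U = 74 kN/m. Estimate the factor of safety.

FS = 2.36

Resolving the block weight along and normal to the plane and applying the Mohr–Coulomb strength on the joint:
N' = W cosα − U = 218·cos45.1° − 74 = 79.9 kN/m
Driving force T = W sinα = 218·sin45.1° = 154.4 kN/m
Resisting force R = c_j·L + N'·tanφ_j = 32·9.7 + 79.9·tan34.2° = 310.4 + 54.3 = 364.7 kN/m
FS = R / T = 364.7 / 154.4 = 2.362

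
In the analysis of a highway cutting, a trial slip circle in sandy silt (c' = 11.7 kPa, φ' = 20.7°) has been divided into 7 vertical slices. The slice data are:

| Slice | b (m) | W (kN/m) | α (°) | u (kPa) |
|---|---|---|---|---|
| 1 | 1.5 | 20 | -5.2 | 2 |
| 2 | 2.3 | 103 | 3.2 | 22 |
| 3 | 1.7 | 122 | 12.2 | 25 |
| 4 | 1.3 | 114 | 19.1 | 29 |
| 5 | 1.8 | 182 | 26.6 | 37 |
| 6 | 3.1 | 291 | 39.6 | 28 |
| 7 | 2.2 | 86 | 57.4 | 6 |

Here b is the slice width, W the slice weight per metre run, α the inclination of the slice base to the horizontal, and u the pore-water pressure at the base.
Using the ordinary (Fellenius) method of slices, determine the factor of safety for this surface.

FS = 0.89

Ordinary method of slices: FS = Σ[c'·Δl_i + (W_i cosα_i − u_i·Δl_i)·tanφ'] / Σ W_i sinα_i, with Δl_i = b_i / cosα_i.
Slice 1: Δl = 1.5/cos(-5.2°) = 1.506 m; N'_1 = 20·cos(-5.2°) − 2·1.506 = 16.9; c'Δl = 17.62; W sinα = -1.8
Slice 2: Δl = 2.3/cos3.2° = 2.304 m; N'_2 = 103·cos3.2° − 22·2.304 = 52.2; c'Δl = 26.95; W sinα = 5.7
Slice 3: Δl = 1.7/cos12.2° = 1.739 m; N'_3 = 122·cos12.2° − 25·1.739 = 75.8; c'Δl = 20.35; W sinα = 25.8
Slice 4: Δl = 1.3/cos19.1° = 1.376 m; N'_4 = 114·cos19.1° − 29·1.376 = 67.8; c'Δl = 16.10; W sinα = 37.3
Slice 5: Δl = 1.8/cos26.6° = 2.013 m; N'_5 = 182·cos26.6° − 37·2.013 = 88.3; c'Δl = 23.55; W sinα = 81.5
Slice 6: Δl = 3.1/cos39.6° = 4.023 m; N'_6 = 291·cos39.6° − 28·4.023 = 111.6; c'Δl = 47.07; W sinα = 185.5
Slice 7: Δl = 2.2/cos57.4° = 4.083 m; N'_7 = 86·cos57.4° − 6·4.083 = 21.8; c'Δl = 47.78; W sinα = 72.5
Σc'Δl = 199.4 kN/m; ΣN' = 434.3 kN/m; ΣW sinα = 406.5 kN/m
Resisting = 199.4 + 434.3·tan20.7° = 199.4 + 164.1 = 363.5 kN/m
FS = 363.5 / 406.5 = 0.894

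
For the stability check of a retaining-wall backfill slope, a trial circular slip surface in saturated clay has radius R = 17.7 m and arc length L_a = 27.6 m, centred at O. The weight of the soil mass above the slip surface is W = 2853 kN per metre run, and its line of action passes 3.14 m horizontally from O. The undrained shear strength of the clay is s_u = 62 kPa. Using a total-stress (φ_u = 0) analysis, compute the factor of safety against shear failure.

Taking moments about the centre O, the resisting moment is provided by the undrained shear strength acting along the arc:
M_R = s_u·L_a·R = 62·27.60·17.7 = 30288.2 kN·m/m
M_D = W·d = 2853·3.14 = 8958.4 kN·m/m
FS = M_R / M_D = 30288.2 / 8958.4 = 3.381

FS = 3.38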